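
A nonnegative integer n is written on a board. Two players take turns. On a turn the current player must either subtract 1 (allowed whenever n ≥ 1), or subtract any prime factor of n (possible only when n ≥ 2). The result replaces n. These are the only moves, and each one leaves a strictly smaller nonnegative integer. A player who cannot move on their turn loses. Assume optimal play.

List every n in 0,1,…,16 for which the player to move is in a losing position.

Work bottom-up. With no move the player to move loses. Otherwise the position is W if at least one move leads to an L position for the opponent, and L if every move leads to a W.
n=0: no move → L
n=1: →0(L), so W
n=2: →0(L), so W
n=3: →0(L), so W
n=4: →2(W), 3(W) — all W, so L
n=5: →0(L), so W
n=6: →4(L), so W
n=7: →0(L), so W
n=8: →6(W), 7(W) — all W, so L
n=9: →8(L), so W
n=10: →8(L), so W
n=11: →0(L), so W
n=12: →9(W), 10(W), 11(W) — all W, so L
n=13: →0(L), so W
n=14: →12(L), so W
n=15: →12(L), so W
n=16: →14(W), 15(W) — all W, so L
The losing starting values of n are exactly the entries labelled L in this table (5 of them).

0, 4, 8, 12, 16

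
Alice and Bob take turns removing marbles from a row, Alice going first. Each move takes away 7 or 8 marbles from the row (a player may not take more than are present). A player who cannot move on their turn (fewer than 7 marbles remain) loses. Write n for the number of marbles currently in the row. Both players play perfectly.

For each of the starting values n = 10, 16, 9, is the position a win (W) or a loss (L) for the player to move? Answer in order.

Compute win/loss labels from the base case upward. A position with no move is L. Any other position is W if it can reach an L in one move, else L.
n=0: no move → L
n=1: no move → L
n=2: no move → L
n=3: no move → L
n=4: no move → L
n=5: no move → L
n=6: no move → L
n=7: W (go to 0, an L position)
n=8: W (go to 1, an L position)
n=9: W (go to 2, an L position)
n=10: W (go to 3, an L position)
n=11: W (go to 4, an L position)
n=12: W (go to 5, an L position)
n=13: W (go to 6, an L position)
n=14: W (go to 6, an L position)
n=15: L (options 8(W), 7(W) are all W)
n=16: L (options 9(W), 8(W) are all W)

10: W, 16: L, 9: W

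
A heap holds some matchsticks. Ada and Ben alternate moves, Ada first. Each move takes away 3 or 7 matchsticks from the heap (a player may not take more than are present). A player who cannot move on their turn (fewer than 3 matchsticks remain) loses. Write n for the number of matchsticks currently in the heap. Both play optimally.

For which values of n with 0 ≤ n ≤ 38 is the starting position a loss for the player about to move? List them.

0, 1, 2, 6, 10, 11, 12, 16, 20, 21, 22, 26, 30, 31, 32, 36

Use the standard recursion: the mover loses at a terminal position; elsewhere, the mover wins exactly when some move hands the opponent an L position.
n=0: no move → L
n=1: no move → L
n=2: no move → L
n=3: reaches L-position 0 → W
n=4: reaches L-position 1 → W
n=5: reaches L-position 2 → W
n=6: only reaches 3(W), which is W → L
n=7: reaches L-position 0 → W
n=8: reaches L-position 1 → W
n=9: reaches L-position 6 → W
n=10: only reaches 7(W), 3(W), all W → L
n=11: only reaches 8(W), 4(W), all W → L
n=12: only reaches 9(W), 5(W), all W → L
n=13: reaches L-position 10 → W
n=14: reaches L-position 11 → W
n=15: reaches L-position 12 → W
n=16: only reaches 13(W), 9(W), all W → L
n=17: reaches L-position 10 → W
n=18: reaches L-position 11 → W
n=19: reaches L-position 16 → W
n=20: only reaches 17(W), 13(W), all W → L
n=21: only reaches 18(W), 14(W), all W → L
n=22: only reaches 19(W), 15(W), all W → L
n=23: reaches L-position 20 → W
n=24: reaches L-position 21 → W
n=25: reaches L-position 22 → W
n=26: only reaches 23(W), 19(W), all W → L
n=27: reaches L-position 20 → W
n=28: reaches L-position 21 → W
n=29: reaches L-position 26 → W
n=30: only reaches 27(W), 23(W), all W → L
n=31: only reaches 28(W), 24(W), all W → L
n=32: only reaches 29(W), 25(W), all W → L
n=33: reaches L-position 30 → W
n=34: reaches L-position 31 → W
n=35: reaches L-position 32 → W
n=36: only reaches 33(W), 29(W), all W → L
n=37: reaches L-position 30 → W
n=38: reaches L-position 31 → W
Reading off the rows marked L gives the requested list; there are 16 such values of n.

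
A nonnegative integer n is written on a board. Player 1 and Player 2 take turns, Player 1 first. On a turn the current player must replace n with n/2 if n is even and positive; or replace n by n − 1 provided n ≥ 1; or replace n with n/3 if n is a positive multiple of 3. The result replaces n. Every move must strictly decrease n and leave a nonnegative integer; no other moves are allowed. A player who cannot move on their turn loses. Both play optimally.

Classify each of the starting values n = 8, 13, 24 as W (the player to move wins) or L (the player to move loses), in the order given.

Positions with no move are L. A position that does have a move is losing for the player to move precisely when every available move leads to a winning position for the opponent. Fill in the labels:
n=0: no move → L
n=1: can move to 0, which is L ⇒ W
n=2: the only move is to 1(W), a W ⇒ L
n=3: can move to 2, which is L ⇒ W
n=4: can move to 2, which is L ⇒ W
n=5: the only move is to 4(W), a W ⇒ L
n=6: can move to 2, which is L ⇒ W
n=7: the only move is to 6(W), a W ⇒ L
n=8: can move to 7, which is L ⇒ W
n=9: moves to 3(W), 8(W); every one is W ⇒ L
n=10: can move to 5, which is L ⇒ W
n=11: the only move is to 10(W), a W ⇒ L
n=12: can move to 11, which is L ⇒ W
n=13: the only move is to 12(W), a W ⇒ L
n=14: can move to 7, which is L ⇒ W
n=15: can move to 5, which is L ⇒ W
n=16: moves to 8(W), 15(W); every one is W ⇒ L
n=17: can move to 16, which is L ⇒ W
n=18: can move to 9, which is L ⇒ W
n=19: the only move is to 18(W), a W ⇒ L
n=20: can move to 19, which is L ⇒ W
n=21: can move to 7, which is L ⇒ W
n=22: can move to 11, which is L ⇒ W
n=23: the only move is to 22(W), a W ⇒ L
n=24: can move to 23, which is L ⇒ W

8: W, 13: L, 24: W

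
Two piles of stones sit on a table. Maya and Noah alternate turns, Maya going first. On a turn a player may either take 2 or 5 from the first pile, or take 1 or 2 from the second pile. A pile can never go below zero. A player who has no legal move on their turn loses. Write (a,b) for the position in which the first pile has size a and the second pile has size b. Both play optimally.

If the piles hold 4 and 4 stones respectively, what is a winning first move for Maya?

Compute win/loss labels from the base case upward. A position with no move is L. Any other position is W if it can reach an L in one move, else L.
No move ever increases a pile, so every position that can arise here has a ≤ 4 and b ≤ 4; it is enough to label the cells with 0 ≤ a ≤ 4 and 0 ≤ b ≤ 4.
Every move lowers a or b (never raises either), so fill the grid row by row in increasing a, and left to right within a row: each cell's successors are then already labelled.
      b=0  b=1  b=2  b=3  b=4
a=0:    L    W    W    L    W
a=1:    L    W    W    L    W
a=2:    W    L    W    W    L
a=3:    W    L    W    W    L
a=4:    L    W    W    L    W
Cells with no legal move (terminal, hence L): (0,0), (1,0).
The remaining L cells, each justified by listing all of its moves:
(0,3): →(0,2)(W), (0,1)(W) — all W, so L
(1,3): →(1,2)(W), (1,1)(W) — all W, so L
(2,1): →(0,1)(W), (2,0)(W) — all W, so L
(2,4): →(0,4)(W), (2,3)(W), (2,2)(W) — all W, so L
(3,1): →(1,1)(W), (3,0)(W) — all W, so L
(3,4): →(1,4)(W), (3,3)(W), (3,2)(W) — all W, so L
(4,0): →(2,0)(W) only, which is W, so L
(4,3): →(2,3)(W), (4,2)(W), (4,1)(W) — all W, so L
Every other cell has at least one move into one of the L cells above, so it is W.
From (4,4), the L positions reachable in one move are: (2,4), (4,3). Any move reaching one of these is winning.

Move to (2,4).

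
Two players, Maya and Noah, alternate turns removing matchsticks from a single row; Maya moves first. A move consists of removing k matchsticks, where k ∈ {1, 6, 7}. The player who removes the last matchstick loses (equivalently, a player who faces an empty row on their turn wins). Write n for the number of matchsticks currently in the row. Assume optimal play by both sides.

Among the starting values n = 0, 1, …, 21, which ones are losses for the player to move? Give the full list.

Use the standard recursion: the mover wins at a terminal position; elsewhere, the mover wins exactly when some move hands the opponent an L position.
n=0: no move; the opponent has just taken the last matchstick and therefore loses → W
n=1: L (sole option 0(W) is W)
n=2: W (go to 1, an L position)
n=3: L (sole option 2(W) is W)
n=4: W (go to 3, an L position)
n=5: L (sole option 4(W) is W)
n=6: W (go to 5, an L position)
n=7: W (go to 1, an L position)
n=8: W (go to 1, an L position)
n=9: W (go to 3, an L position)
n=10: W (go to 3, an L position)
n=11: W (go to 5, an L position)
n=12: W (go to 5, an L position)
n=13: L (options 12(W), 7(W), 6(W) are all W)
n=14: W (go to 13, an L position)
n=15: L (options 14(W), 9(W), 8(W) are all W)
n=16: W (go to 15, an L position)
n=17: L (options 16(W), 11(W), 10(W) are all W)
n=18: W (go to 17, an L position)
n=19: W (go to 13, an L position)
n=20: W (go to 13, an L position)
n=21: W (go to 15, an L position)
Reading off the rows marked L gives the requested list; there are 6 such values of n.

1, 3, 5, 13, 15, 17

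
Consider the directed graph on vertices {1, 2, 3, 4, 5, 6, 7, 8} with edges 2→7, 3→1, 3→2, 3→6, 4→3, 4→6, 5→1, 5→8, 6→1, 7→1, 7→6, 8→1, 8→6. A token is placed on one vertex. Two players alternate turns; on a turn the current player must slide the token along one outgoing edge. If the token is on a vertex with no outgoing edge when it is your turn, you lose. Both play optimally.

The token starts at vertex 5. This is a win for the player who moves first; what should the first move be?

Work bottom-up. With no move the player to move loses. Otherwise the position is W if at least one move leads to an L position for the opponent, and L if every move leads to a W.
Every edge goes from a vertex to one that appears earlier in the order 1, 6, 7, 2, 8, 3, 5, 4, so processing vertices in that order labels each vertex after all of its successors.
1: no outgoing edge → L
6: can move to 1, which is L ⇒ W
7: can move to 1, which is L ⇒ W
2: the only move is to 7(W), a W ⇒ L
8: can move to 1, which is L ⇒ W
3: can move to 2, which is L ⇒ W
5: can move to 1, which is L ⇒ W
4: moves to 3(W), 6(W); every one is W ⇒ L
From 5, the L positions reachable in one move are: 1.

Move to 1.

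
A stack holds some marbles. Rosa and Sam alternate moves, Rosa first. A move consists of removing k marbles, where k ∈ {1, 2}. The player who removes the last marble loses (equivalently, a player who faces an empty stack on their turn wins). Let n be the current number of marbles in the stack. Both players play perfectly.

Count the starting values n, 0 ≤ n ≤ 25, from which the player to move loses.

Build the W/L table. Terminal = W. A non-terminal position is W if it has a move to some L; otherwise it is L.
n=0: no move; the opponent has just taken the last marble and therefore loses → W
n=1: →0(W) only, which is W, so L
n=2: →1(L), so W
n=3: →1(L), so W
n=4: →3(W), 2(W) — all W, so L
n=5: →4(L), so W
n=6: →4(L), so W
n=7: →6(W), 5(W) — all W, so L
n=8: →7(L), so W
n=9: →7(L), so W
n=10: →9(W), 8(W) — all W, so L
n=11: →10(L), so W
n=12: →10(L), so W
n=13: →12(W), 11(W) — all W, so L
n=14: →13(L), so W
n=15: →13(L), so W
n=16: →15(W), 14(W) — all W, so L
n=17: →16(L), so W
n=18: →16(L), so W
n=19: →18(W), 17(W) — all W, so L
n=20: →19(L), so W
n=21: →19(L), so W
n=22: →21(W), 20(W) — all W, so L
n=23: →22(L), so W
n=24: →22(L), so W
n=25: →24(W), 23(W) — all W, so L
L entries with 0 ≤ n ≤ 25: n = 1, 4, 7, 10, 13, 16, 19, 22, 25; that makes 9.

9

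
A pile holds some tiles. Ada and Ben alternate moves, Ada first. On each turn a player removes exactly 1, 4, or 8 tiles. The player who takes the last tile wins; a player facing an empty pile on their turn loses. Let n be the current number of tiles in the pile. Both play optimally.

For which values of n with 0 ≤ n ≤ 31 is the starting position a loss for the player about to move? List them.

0, 2, 5, 7, 12, 14, 17, 19, 24, 26, 29, 31

Use the standard recursion: the mover loses at a terminal position; elsewhere, the mover wins exactly when some move hands the opponent an L position.
n=0: no move → L
n=1: W (go to 0, an L position)
n=2: L (sole option 1(W) is W)
n=3: W (go to 2, an L position)
n=4: W (go to 0, an L position)
n=5: L (options 4(W), 1(W) are all W)
n=6: W (go to 5, an L position)
n=7: L (options 6(W), 3(W) are all W)
n=8: W (go to 7, an L position)
n=9: W (go to 5, an L position)
n=10: W (go to 2, an L position)
n=11: W (go to 7, an L position)
n=12: L (options 11(W), 8(W), 4(W) are all W)
n=13: W (go to 12, an L position)
n=14: L (options 13(W), 10(W), 6(W) are all W)
n=15: W (go to 14, an L position)
n=16: W (go to 12, an L position)
n=17: L (options 16(W), 13(W), 9(W) are all W)
n=18: W (go to 17, an L position)
n=19: L (options 18(W), 15(W), 11(W) are all W)
n=20: W (go to 19, an L position)
n=21: W (go to 17, an L position)
n=22: W (go to 14, an L position)
n=23: W (go to 19, an L position)
n=24: L (options 23(W), 20(W), 16(W) are all W)
n=25: W (go to 24, an L position)
n=26: L (options 25(W), 22(W), 18(W) are all W)
n=27: W (go to 26, an L position)
n=28: W (go to 24, an L position)
n=29: L (options 28(W), 25(W), 21(W) are all W)
n=30: W (go to 29, an L position)
n=31: L (options 30(W), 27(W), 23(W) are all W)
Reading off the rows marked L gives the requested list; there are 12 such values of n.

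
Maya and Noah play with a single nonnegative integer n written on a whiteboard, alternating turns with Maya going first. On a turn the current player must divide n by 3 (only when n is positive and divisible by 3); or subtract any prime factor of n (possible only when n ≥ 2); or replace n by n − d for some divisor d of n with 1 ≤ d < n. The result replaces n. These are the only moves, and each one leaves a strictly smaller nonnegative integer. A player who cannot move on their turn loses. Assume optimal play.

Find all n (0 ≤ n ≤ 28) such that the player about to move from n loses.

0, 1, 4, 9, 14, 20, 26

Positions with no move are L. A position that does have a move is losing for the player to move precisely when every available move leads to a winning position for the opponent. Fill in the labels:
n=0: no move → L
n=1: no move → L
n=2: W (go to 0, an L position)
n=3: W (go to 0, an L position)
n=4: L (options 2(W), 3(W) are all W)
n=5: W (go to 0, an L position)
n=6: W (go to 4, an L position)
n=7: W (go to 0, an L position)
n=8: W (go to 4, an L position)
n=9: L (options 3(W), 6(W), 8(W) are all W)
n=10: W (go to 9, an L position)
n=11: W (go to 0, an L position)
n=12: W (go to 4, an L position)
n=13: W (go to 0, an L position)
n=14: L (options 7(W), 12(W), 13(W) are all W)
n=15: W (go to 14, an L position)
n=16: W (go to 14, an L position)
n=17: W (go to 0, an L position)
n=18: W (go to 9, an L position)
n=19: W (go to 0, an L position)
n=20: L (options 10(W), 15(W), 16(W), 18(W), 19(W) are all W)
n=21: W (go to 14, an L position)
n=22: W (go to 20, an L position)
n=23: W (go to 0, an L position)
n=24: W (go to 20, an L position)
n=25: W (go to 20, an L position)
n=26: L (options 13(W), 24(W), 25(W) are all W)
n=27: W (go to 9, an L position)
n=28: W (go to 14, an L position)
Reading off the rows marked L gives the requested list; there are 7 such values of n.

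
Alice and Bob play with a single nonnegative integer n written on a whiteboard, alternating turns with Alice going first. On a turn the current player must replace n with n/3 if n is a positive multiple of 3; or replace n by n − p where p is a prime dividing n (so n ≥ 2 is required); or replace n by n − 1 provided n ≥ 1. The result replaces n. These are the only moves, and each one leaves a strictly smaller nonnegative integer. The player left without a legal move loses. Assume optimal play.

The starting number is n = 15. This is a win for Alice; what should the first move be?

Classify positions by backward induction: terminal positions (no move available) are L. From any other position, the mover wins iff some move reaches an L.
n=0: no move → L
n=1: →0(L), so W
n=2: →0(L), so W
n=3: →0(L), so W
n=4: →2(W), 3(W) — all W, so L
n=5: →0(L), so W
n=6: →4(L), so W
n=7: →0(L), so W
n=8: →6(W), 7(W) — all W, so L
n=9: →8(L), so W
n=10: →8(L), so W
n=11: →0(L), so W
n=12: →4(L), so W
n=13: →0(L), so W
n=14: →7(W), 12(W), 13(W) — all W, so L
n=15: →14(L), so W
From 15, the L positions reachable in one move are: 14.

Move to 14.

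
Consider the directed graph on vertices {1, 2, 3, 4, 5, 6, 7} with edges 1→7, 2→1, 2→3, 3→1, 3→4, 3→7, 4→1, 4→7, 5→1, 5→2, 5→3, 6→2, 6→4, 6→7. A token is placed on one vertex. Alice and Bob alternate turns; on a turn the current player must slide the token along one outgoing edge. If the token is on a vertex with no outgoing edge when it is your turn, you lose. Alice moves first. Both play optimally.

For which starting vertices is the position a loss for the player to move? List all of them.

Work bottom-up. With no move the player to move loses. Otherwise the position is W if at least one move leads to an L position for the opponent, and L if every move leads to a W.
Every edge goes from a vertex to one that appears earlier in the order 7, 1, 4, 3, 2, 5, 6, so processing vertices in that order labels each vertex after all of its successors.
7: no outgoing edge → L
1: W (go to 7, an L position)
4: W (go to 7, an L position)
3: W (go to 7, an L position)
2: L (options 3(W), 1(W) are all W)
5: W (go to 2, an L position)
6: W (go to 2, an L position)
Reading off the rows marked L gives the requested list; there are 2 such vertices.

2, 7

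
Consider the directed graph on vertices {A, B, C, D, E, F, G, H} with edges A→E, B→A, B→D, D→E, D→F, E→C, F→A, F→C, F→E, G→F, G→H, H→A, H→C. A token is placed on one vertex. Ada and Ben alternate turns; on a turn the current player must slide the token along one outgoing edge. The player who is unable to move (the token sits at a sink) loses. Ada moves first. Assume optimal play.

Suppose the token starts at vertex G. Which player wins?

Compute win/loss labels from the base case upward. A position with no move is L. Any other position is W if it can reach an L in one move, else L.
Every edge goes from a vertex to one that appears earlier in the order C, E, A, F, H, D, G, B, so processing vertices in that order labels each vertex after all of its successors.
C: no outgoing edge → L
E: W (go to C, an L position)
A: L (sole option E(W) is W)
F: W (go to A, an L position)
H: W (go to A, an L position)
D: L (options F(W), E(W) are all W)
G: L (options H(W), F(W) are all W)
B: W (go to D, an L position)
Every move from G reaches a W position, so the mover loses.

Ben wins.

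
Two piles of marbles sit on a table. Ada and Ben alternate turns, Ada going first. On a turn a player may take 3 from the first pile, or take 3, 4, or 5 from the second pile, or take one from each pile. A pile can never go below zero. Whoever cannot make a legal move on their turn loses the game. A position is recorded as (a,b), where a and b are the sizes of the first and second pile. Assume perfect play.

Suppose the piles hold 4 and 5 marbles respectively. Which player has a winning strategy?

Ada wins.

Use the standard recursion: the mover loses at a terminal position; elsewhere, the mover wins exactly when some move hands the opponent an L position.
No move ever increases a pile, so every position that can arise here has a ≤ 4 and b ≤ 5; it is enough to label the cells with 0 ≤ a ≤ 4 and 0 ≤ b ≤ 5.
Every move lowers a or b (never raises either), so fill the grid row by row in increasing a, and left to right within a row: each cell's successors are then already labelled.
      b=0  b=1  b=2  b=3  b=4  b=5
a=0:    L    L    L    W    W    W
a=1:    L    W    W    W    W    W
a=2:    L    W    L    W    W    W
a=3:    W    W    W    W    L    L
a=4:    W    L    L    L    W    W
Cells with no legal move (terminal, hence L): (0,0), (0,1), (0,2), (1,0), (2,0).
The remaining L cells, each justified by listing all of its moves:
(2,2): →(1,1)(W) only, which is W, so L
(3,4): →(0,4)(W), (3,1)(W), (3,0)(W), (2,3)(W) — all W, so L
(3,5): →(0,5)(W), (3,2)(W), (3,1)(W), (3,0)(W), (2,4)(W) — all W, so L
(4,1): →(1,1)(W), (3,0)(W) — all W, so L
(4,2): →(1,2)(W), (3,1)(W) — all W, so L
(4,3): →(1,3)(W), (4,0)(W), (3,2)(W) — all W, so L
Every other cell has at least one move into one of the L cells above, so it is W.
From (4,5) Ada can move to (4,2), reaching an L position.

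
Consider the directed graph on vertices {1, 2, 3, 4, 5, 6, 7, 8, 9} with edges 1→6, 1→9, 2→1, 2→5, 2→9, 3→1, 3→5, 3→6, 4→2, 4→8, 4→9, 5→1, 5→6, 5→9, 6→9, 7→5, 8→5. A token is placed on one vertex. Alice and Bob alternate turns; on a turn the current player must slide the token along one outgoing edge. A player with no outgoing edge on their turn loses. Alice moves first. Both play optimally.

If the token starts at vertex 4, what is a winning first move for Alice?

Use the standard recursion: the mover loses at a terminal position; elsewhere, the mover wins exactly when some move hands the opponent an L position.
Every edge goes from a vertex to one that appears earlier in the order 9, 6, 1, 5, 2, 8, 7, 3, 4, so processing vertices in that order labels each vertex after all of its successors.
9: no outgoing edge → L
6: →9(L), so W
1: →9(L), so W
5: →9(L), so W
2: →9(L), so W
8: →5(W) only, which is W, so L
7: →5(W) only, which is W, so L
3: →5(W), 1(W), 6(W) — all W, so L
4: →8(L), so W
From 4, the L positions reachable in one move are: 8, 9. Any move reaching one of these is winning.

Move to 8.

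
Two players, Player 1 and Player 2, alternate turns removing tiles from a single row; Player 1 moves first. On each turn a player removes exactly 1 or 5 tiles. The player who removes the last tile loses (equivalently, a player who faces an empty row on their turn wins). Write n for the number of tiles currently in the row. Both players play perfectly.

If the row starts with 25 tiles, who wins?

Player 2 wins.

Use the standard recursion: the mover wins at a terminal position; elsewhere, the mover wins exactly when some move hands the opponent an L position.
n=0: no move; the opponent has just taken the last tile and therefore loses → W
n=1: the only move is to 0(W), a W ⇒ L
n=2: can move to 1, which is L ⇒ W
n=3: the only move is to 2(W), a W ⇒ L
n=4: can move to 3, which is L ⇒ W
n=5: moves to 4(W), 0(W); every one is W ⇒ L
n=6: can move to 5, which is L ⇒ W
n=7: moves to 6(W), 2(W); every one is W ⇒ L
n=8: can move to 7, which is L ⇒ W
n=9: moves to 8(W), 4(W); every one is W ⇒ L
n=10: can move to 9, which is L ⇒ W
n=11: moves to 10(W), 6(W); every one is W ⇒ L
n=12: can move to 11, which is L ⇒ W
n=13: moves to 12(W), 8(W); every one is W ⇒ L
n=14: can move to 13, which is L ⇒ W
n=15: moves to 14(W), 10(W); every one is W ⇒ L
n=16: can move to 15, which is L ⇒ W
n=17: moves to 16(W), 12(W); every one is W ⇒ L
n=18: can move to 17, which is L ⇒ W
n=19: moves to 18(W), 14(W); every one is W ⇒ L
n=20: can move to 19, which is L ⇒ W
n=21: moves to 20(W), 16(W); every one is W ⇒ L
n=22: can move to 21, which is L ⇒ W
n=23: moves to 22(W), 18(W); every one is W ⇒ L
n=24: can move to 23, which is L ⇒ W
n=25: moves to 24(W), 20(W); every one is W ⇒ L
The starting position 25 is L: whatever Player 1 does, the opponent receives a W position.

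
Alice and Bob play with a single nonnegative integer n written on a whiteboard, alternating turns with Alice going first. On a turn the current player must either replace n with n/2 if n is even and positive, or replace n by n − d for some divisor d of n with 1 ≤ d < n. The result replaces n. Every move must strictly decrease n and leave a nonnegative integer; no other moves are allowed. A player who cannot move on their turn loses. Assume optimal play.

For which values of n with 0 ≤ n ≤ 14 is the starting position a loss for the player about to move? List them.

Label each position W (a win for the player to move) or L (a loss). A position with no legal move is L; any other position is W exactly when some move reaches an L, and L when every move reaches a W.
n=0: no move → L
n=1: no move → L
n=2: →1(L), so W
n=3: →2(W) only, which is W, so L
n=4: →3(L), so W
n=5: →4(W) only, which is W, so L
n=6: →3(L), so W
n=7: →6(W) only, which is W, so L
n=8: →7(L), so W
n=9: →6(W), 8(W) — all W, so L
n=10: →5(L), so W
n=11: →10(W) only, which is W, so L
n=12: →9(L), so W
n=13: →12(W) only, which is W, so L
n=14: →7(L), so W
The losing starting values of n are exactly the entries labelled L in this table (8 of them).

0, 1, 3, 5, 7, 9, 11, 13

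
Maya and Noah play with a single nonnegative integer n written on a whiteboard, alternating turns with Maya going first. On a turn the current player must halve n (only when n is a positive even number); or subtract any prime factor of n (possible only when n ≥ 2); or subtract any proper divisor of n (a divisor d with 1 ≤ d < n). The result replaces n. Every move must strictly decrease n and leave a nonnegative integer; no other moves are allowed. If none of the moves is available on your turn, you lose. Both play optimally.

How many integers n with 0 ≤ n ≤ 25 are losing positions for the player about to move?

6

Positions with no move are L. A position that does have a move is losing for the player to move precisely when every available move leads to a winning position for the opponent. Fill in the labels:
n=0: no move → L
n=1: no move → L
n=2: can move to 0, which is L ⇒ W
n=3: can move to 0, which is L ⇒ W
n=4: moves to 2(W), 3(W); every one is W ⇒ L
n=5: can move to 0, which is L ⇒ W
n=6: can move to 4, which is L ⇒ W
n=7: can move to 0, which is L ⇒ W
n=8: can move to 4, which is L ⇒ W
n=9: moves to 6(W), 8(W); every one is W ⇒ L
n=10: can move to 9, which is L ⇒ W
n=11: can move to 0, which is L ⇒ W
n=12: can move to 9, which is L ⇒ W
n=13: can move to 0, which is L ⇒ W
n=14: moves to 7(W), 12(W), 13(W); every one is W ⇒ L
n=15: can move to 14, which is L ⇒ W
n=16: can move to 14, which is L ⇒ W
n=17: can move to 0, which is L ⇒ W
n=18: can move to 9, which is L ⇒ W
n=19: can move to 0, which is L ⇒ W
n=20: moves to 10(W), 15(W), 16(W), 18(W), 19(W); every one is W ⇒ L
n=21: can move to 14, which is L ⇒ W
n=22: can move to 20, which is L ⇒ W
n=23: can move to 0, which is L ⇒ W
n=24: can move to 20, which is L ⇒ W
n=25: can move to 20, which is L ⇒ W
L entries with 0 ≤ n ≤ 25: n = 0, 1, 4, 9, 14, 20; that makes 6.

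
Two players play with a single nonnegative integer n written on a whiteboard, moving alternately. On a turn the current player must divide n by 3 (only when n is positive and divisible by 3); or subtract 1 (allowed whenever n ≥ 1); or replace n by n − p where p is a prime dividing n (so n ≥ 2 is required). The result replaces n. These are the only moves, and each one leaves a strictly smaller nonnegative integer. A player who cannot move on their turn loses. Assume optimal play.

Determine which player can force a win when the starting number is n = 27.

Positions with no move are L. A position that does have a move is losing for the player to move precisely when every available move leads to a winning position for the opponent. Fill in the labels:
n=0: no move → L
n=1: →0(L), so W
n=2: →0(L), so W
n=3: →0(L), so W
n=4: →2(W), 3(W) — all W, so L
n=5: →0(L), so W
n=6: →4(L), so W
n=7: →0(L), so W
n=8: →6(W), 7(W) — all W, so L
n=9: →8(L), so W
n=10: →8(L), so W
n=11: →0(L), so W
n=12: →4(L), so W
n=13: →0(L), so W
n=14: →7(W), 12(W), 13(W) — all W, so L
n=15: →14(L), so W
n=16: →14(L), so W
n=17: →0(L), so W
n=18: →6(W), 15(W), 16(W), 17(W) — all W, so L
n=19: →0(L), so W
n=20: →18(L), so W
n=21: →14(L), so W
n=22: →11(W), 20(W), 21(W) — all W, so L
n=23: →0(L), so W
n=24: →8(L), so W
n=25: →20(W), 24(W) — all W, so L
n=26: →25(L), so W
n=27: →9(W), 24(W), 26(W) — all W, so L
Every move from 27 reaches a W position, so the mover loses.

The second player wins.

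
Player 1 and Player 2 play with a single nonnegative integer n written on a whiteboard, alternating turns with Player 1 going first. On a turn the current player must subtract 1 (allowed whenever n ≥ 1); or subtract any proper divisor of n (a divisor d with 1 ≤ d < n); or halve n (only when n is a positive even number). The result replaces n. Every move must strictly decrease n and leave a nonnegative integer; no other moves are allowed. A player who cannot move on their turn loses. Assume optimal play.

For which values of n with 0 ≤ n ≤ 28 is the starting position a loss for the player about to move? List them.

0, 2, 5, 7, 9, 11, 13, 15, 17, 19, 21, 23, 25, 27

Compute win/loss labels from the base case upward. A position with no move is L. Any other position is W if it can reach an L in one move, else L.
n=0: no move → L
n=1: W (go to 0, an L position)
n=2: L (sole option 1(W) is W)
n=3: W (go to 2, an L position)
n=4: W (go to 2, an L position)
n=5: L (sole option 4(W) is W)
n=6: W (go to 5, an L position)
n=7: L (sole option 6(W) is W)
n=8: W (go to 7, an L position)
n=9: L (options 6(W), 8(W) are all W)
n=10: W (go to 5, an L position)
n=11: L (sole option 10(W) is W)
n=12: W (go to 9, an L position)
n=13: L (sole option 12(W) is W)
n=14: W (go to 7, an L position)
n=15: L (options 10(W), 12(W), 14(W) are all W)
n=16: W (go to 15, an L position)
n=17: L (sole option 16(W) is W)
n=18: W (go to 9, an L position)
n=19: L (sole option 18(W) is W)
n=20: W (go to 15, an L position)
n=21: L (options 14(W), 18(W), 20(W) are all W)
n=22: W (go to 11, an L position)
n=23: L (sole option 22(W) is W)
n=24: W (go to 21, an L position)
n=25: L (options 20(W), 24(W) are all W)
n=26: W (go to 13, an L position)
n=27: L (options 18(W), 24(W), 26(W) are all W)
n=28: W (go to 21, an L position)
The losing starting values of n are exactly the entries labelled L in this table (14 of them).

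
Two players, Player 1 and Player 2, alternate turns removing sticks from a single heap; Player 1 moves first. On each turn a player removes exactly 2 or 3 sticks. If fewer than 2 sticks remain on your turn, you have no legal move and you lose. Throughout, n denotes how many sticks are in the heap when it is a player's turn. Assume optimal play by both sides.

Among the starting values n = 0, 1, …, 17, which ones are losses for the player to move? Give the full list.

0, 1, 5, 6, 10, 11, 15, 16

Positions with no move are L. A position that does have a move is losing for the player to move precisely when every available move leads to a winning position for the opponent. Fill in the labels:
n=0: no move → L
n=1: no move → L
n=2: →0(L), so W
n=3: →1(L), so W
n=4: →1(L), so W
n=5: →3(W), 2(W) — all W, so L
n=6: →4(W), 3(W) — all W, so L
n=7: →5(L), so W
n=8: →6(L), so W
n=9: →6(L), so W
n=10: →8(W), 7(W) — all W, so L
n=11: →9(W), 8(W) — all W, so L
n=12: →10(L), so W
n=13: →11(L), so W
n=14: →11(L), so W
n=15: →13(W), 12(W) — all W, so L
n=16: →14(W), 13(W) — all W, so L
n=17: →15(L), so W
Reading off the rows marked L gives the requested list; there are 8 such values of n.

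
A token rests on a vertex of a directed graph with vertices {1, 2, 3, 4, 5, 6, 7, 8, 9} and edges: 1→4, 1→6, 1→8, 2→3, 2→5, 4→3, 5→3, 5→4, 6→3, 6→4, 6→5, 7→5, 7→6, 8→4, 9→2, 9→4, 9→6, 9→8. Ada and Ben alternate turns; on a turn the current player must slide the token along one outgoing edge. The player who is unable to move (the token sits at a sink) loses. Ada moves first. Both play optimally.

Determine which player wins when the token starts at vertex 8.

Classify positions by backward induction: terminal positions (no move available) are L. From any other position, the mover wins iff some move reaches an L.
Every edge goes from a vertex to one that appears earlier in the order 3, 4, 5, 6, 7, 2, 8, 9, 1, so processing vertices in that order labels each vertex after all of its successors.
3: no outgoing edge → L
4: reaches L-position 3 → W
5: reaches L-position 3 → W
6: reaches L-position 3 → W
7: only reaches 6(W), 5(W), all W → L
2: reaches L-position 3 → W
8: only reaches 4(W), which is W → L
9: reaches L-position 8 → W
1: reaches L-position 8 → W
Every move from 8 reaches a W position, so the mover loses.

Ben wins.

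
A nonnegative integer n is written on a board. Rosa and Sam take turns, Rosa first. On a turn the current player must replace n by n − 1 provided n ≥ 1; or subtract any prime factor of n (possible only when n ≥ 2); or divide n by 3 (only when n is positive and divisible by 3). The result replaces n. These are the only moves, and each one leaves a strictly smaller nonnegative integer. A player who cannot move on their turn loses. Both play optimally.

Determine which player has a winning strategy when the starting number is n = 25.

Work bottom-up. With no move the player to move loses. Otherwise the position is W if at least one move leads to an L position for the opponent, and L if every move leads to a W.
n=0: no move → L
n=1: →0(L), so W
n=2: →0(L), so W
n=3: →0(L), so W
n=4: →2(W), 3(W) — all W, so L
n=5: →0(L), so W
n=6: →4(L), so W
n=7: →0(L), so W
n=8: →6(W), 7(W) — all W, so L
n=9: →8(L), so W
n=10: →8(L), so W
n=11: →0(L), so W
n=12: →4(L), so W
n=13: →0(L), so W
n=14: →7(W), 12(W), 13(W) — all W, so L
n=15: →14(L), so W
n=16: →14(L), so W
n=17: →0(L), so W
n=18: →6(W), 15(W), 16(W), 17(W) — all W, so L
n=19: →0(L), so W
n=20: →18(L), so W
n=21: →14(L), so W
n=22: →11(W), 20(W), 21(W) — all W, so L
n=23: →0(L), so W
n=24: →8(L), so W
n=25: →20(W), 24(W) — all W, so L
Every move from 25 reaches a W position, so the mover loses.

Sam wins.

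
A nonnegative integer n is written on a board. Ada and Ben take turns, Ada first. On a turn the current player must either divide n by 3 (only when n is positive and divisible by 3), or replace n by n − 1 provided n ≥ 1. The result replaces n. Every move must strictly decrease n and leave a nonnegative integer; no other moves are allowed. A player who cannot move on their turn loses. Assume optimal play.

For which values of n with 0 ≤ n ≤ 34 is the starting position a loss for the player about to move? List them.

Classify positions by backward induction: terminal positions (no move available) are L. From any other position, the mover wins iff some move reaches an L.
n=0: no move → L
n=1: reaches L-position 0 → W
n=2: only reaches 1(W), which is W → L
n=3: reaches L-position 2 → W
n=4: only reaches 3(W), which is W → L
n=5: reaches L-position 4 → W
n=6: reaches L-position 2 → W
n=7: only reaches 6(W), which is W → L
n=8: reaches L-position 7 → W
n=9: only reaches 3(W), 8(W), all W → L
n=10: reaches L-position 9 → W
n=11: only reaches 10(W), which is W → L
n=12: reaches L-position 4 → W
n=13: only reaches 12(W), which is W → L
n=14: reaches L-position 13 → W
n=15: only reaches 5(W), 14(W), all W → L
n=16: reaches L-position 15 → W
n=17: only reaches 16(W), which is W → L
n=18: reaches L-position 17 → W
n=19: only reaches 18(W), which is W → L
n=20: reaches L-position 19 → W
n=21: reaches L-position 7 → W
n=22: only reaches 21(W), which is W → L
n=23: reaches L-position 22 → W
n=24: only reaches 8(W), 23(W), all W → L
n=25: reaches L-position 24 → W
n=26: only reaches 25(W), which is W → L
n=27: reaches L-position 9 → W
n=28: only reaches 27(W), which is W → L
n=29: reaches L-position 28 → W
n=30: only reaches 10(W), 29(W), all W → L
n=31: reaches L-position 30 → W
n=32: only reaches 31(W), which is W → L
n=33: reaches L-position 11 → W
n=34: only reaches 33(W), which is W → L
The losing starting values of n are exactly the entries labelled L in this table (17 of them).

0, 2, 4, 7, 9, 11, 13, 15, 17, 19, 22, 24, 26, 28, 30, 32, 34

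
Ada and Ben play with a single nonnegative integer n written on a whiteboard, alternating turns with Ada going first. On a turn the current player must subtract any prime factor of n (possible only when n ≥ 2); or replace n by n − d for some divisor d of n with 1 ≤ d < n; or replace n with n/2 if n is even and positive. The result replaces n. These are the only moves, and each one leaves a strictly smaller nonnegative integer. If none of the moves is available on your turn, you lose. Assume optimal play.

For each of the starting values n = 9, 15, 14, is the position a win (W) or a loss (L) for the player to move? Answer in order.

9: L, 15: W, 14: L

Use the standard recursion: the mover loses at a terminal position; elsewhere, the mover wins exactly when some move hands the opponent an L position.
n=0: no move → L
n=1: no move → L
n=2: W (go to 0, an L position)
n=3: W (go to 0, an L position)
n=4: L (options 2(W), 3(W) are all W)
n=5: W (go to 0, an L position)
n=6: W (go to 4, an L position)
n=7: W (go to 0, an L position)
n=8: W (go to 4, an L position)
n=9: L (options 6(W), 8(W) are all W)
n=10: W (go to 9, an L position)
n=11: W (go to 0, an L position)
n=12: W (go to 9, an L position)
n=13: W (go to 0, an L position)
n=14: L (options 7(W), 12(W), 13(W) are all W)
n=15: W (go to 14, an L position)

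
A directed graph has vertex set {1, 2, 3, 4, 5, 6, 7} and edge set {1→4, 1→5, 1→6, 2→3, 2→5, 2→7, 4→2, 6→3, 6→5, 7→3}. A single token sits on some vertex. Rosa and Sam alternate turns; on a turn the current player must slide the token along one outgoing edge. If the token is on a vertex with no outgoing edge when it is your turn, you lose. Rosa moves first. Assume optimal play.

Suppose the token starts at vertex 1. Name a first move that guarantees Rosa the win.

Move to 4.

Positions with no move are L. A position that does have a move is losing for the player to move precisely when every available move leads to a winning position for the opponent. Fill in the labels:
Every edge goes from a vertex to one that appears earlier in the order 3, 5, 7, 2, 6, 4, 1, so processing vertices in that order labels each vertex after all of its successors.
3: no outgoing edge → L
5: no outgoing edge → L
7: →3(L), so W
2: →5(L), so W
6: →5(L), so W
4: →2(W) only, which is W, so L
1: →4(L), so W
From 1, the L positions reachable in one move are: 4, 5. Any move reaching one of these is winning.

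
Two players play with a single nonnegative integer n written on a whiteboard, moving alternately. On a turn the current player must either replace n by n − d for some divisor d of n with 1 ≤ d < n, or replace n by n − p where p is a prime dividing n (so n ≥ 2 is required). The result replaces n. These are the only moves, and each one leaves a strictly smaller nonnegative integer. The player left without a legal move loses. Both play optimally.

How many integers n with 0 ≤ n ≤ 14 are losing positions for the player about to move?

Build the W/L table. Terminal = L. A non-terminal position is W if it has a move to some L; otherwise it is L.
n=0: no move → L
n=1: no move → L
n=2: →0(L), so W
n=3: →0(L), so W
n=4: →2(W), 3(W) — all W, so L
n=5: →0(L), so W
n=6: →4(L), so W
n=7: →0(L), so W
n=8: →4(L), so W
n=9: →6(W), 8(W) — all W, so L
n=10: →9(L), so W
n=11: →0(L), so W
n=12: →9(L), so W
n=13: →0(L), so W
n=14: →7(W), 12(W), 13(W) — all W, so L
L entries with 0 ≤ n ≤ 14: n = 0, 1, 4, 9, 14; that makes 5.

5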